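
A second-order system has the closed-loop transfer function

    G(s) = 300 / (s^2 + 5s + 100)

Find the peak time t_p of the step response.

t_p ≈ 0.3245 s

Comparing s^2 + 5s + 100 to s^2 + 2ζωₙs + ωₙ²: ωₙ = 10 rad/s and ζ = 5/(2·10) = 0.25.
ζωₙ = 5/2 = 2.5, so ω_d = ωₙ√(1−ζ²) = √(ωₙ² − (ζωₙ)²) = √(100 − 2.5²) = √93.75 ≈ 9.682 rad/s.
t_p = π/ω_d = π/9.682 ≈ 0.3245 s.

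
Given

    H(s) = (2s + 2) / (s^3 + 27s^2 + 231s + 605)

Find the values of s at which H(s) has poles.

The poles are the roots of the denominator s^3 + 27s^2 + 231s + 605 = 0.
Trying s = -11: the polynomial evaluates to 0, so (s + 11) is a factor.
Dividing out leaves s^2 + 16s + 55 = 0.
Factoring the quadratic: (s + 11)(s + 5) = 0.

s = -11, -11, -5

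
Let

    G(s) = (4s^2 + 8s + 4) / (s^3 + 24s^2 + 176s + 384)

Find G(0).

Set s = 0: G(0) = (4) / (384) = 1/96.

G(0) = 1/96 ≈ 0.01042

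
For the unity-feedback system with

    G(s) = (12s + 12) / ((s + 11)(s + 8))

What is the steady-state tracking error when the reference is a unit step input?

G(s) has no poles at the origin.
This is a Type 0 system. Kp = lim_{s→0} G(s) = 12/88 = 3/22.
e_ss = 1/(1 + Kp) = 1/(1 + 3/22) = 22/25 ≈ 0.8800.

e_ss = 0.8800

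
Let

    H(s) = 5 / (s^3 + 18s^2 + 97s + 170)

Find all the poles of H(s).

s = -4 ± j, -10

The poles are the roots of the denominator s^3 + 18s^2 + 97s + 170 = 0.
Trying s = -10: the polynomial evaluates to 0, so (s + 10) is a factor.
Dividing out leaves s^2 + 8s + 17 = 0.
The quadratic formula then gives s = -4 ± 1j.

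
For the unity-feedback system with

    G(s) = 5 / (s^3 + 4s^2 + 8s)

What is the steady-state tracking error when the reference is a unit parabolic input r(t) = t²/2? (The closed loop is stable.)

e_ss = ∞

G(s) has one pole at the origin.
This is a Type 1 system; Ka = lim_{s→0} s^2·G(s) = 0, so the steady-state error for a parabola input is infinite.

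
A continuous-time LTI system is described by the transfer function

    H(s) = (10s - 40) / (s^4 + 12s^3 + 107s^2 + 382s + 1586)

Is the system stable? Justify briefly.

The denominator s^4 + 12s^3 + 107s^2 + 382s + 1586 factors as (s^2 + 2s + 26)(s^2 + 10s + 61), giving poles at s = -1 ± 5j, -5 ± 6j.
Since all poles lie strictly in the left half-plane, the system is stable.

stable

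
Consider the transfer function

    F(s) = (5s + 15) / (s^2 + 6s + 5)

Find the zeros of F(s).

Set the numerator to zero: 5s + 15 = 0, i.e. 5·(s + 3) = 0.
So s = -3.

s = -3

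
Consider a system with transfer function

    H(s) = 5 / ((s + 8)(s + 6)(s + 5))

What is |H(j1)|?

Substitute s = j1: numerator = 5, denominator = 221 + j117.
|H(j1)| = |5| / |221 + j117| = 5 / 250.06 ≈ 0.02000.

|H(j1)| ≈ 0.02000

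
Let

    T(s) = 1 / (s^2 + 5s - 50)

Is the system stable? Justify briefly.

unstable

The denominator s^2 + 5s - 50 factors as (s - 5)(s + 10), giving poles at s = 5, -10.
Since the pole(s) at s = 5 lie in the right half-plane, the system is unstable.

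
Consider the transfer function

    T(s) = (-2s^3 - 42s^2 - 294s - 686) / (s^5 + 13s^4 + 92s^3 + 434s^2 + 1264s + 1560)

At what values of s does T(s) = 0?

Set the numerator to zero: -2s^3 - 42s^2 - 294s - 686 = 0, i.e. -2·(s^3 + 21s^2 + 147s + 343) = 0.
Factoring: (s + 7)^3 = 0.

s = -7, -7, -7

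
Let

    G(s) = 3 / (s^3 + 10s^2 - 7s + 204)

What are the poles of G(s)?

The poles are the roots of the denominator s^3 + 10s^2 - 7s + 204 = 0.
Trying s = -12: the polynomial evaluates to 0, so (s + 12) is a factor.
Dividing out leaves s^2 - 2s + 17 = 0.
The quadratic formula then gives s = 1 ± 4j.

s = 1 ± 4j, -12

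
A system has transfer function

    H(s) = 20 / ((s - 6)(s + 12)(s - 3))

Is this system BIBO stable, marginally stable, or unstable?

unstable

The poles can be read from the denominator factors: s = 6, -12, 3.
Since the pole(s) at s = 6, 3 lie in the right half-plane, the system is unstable.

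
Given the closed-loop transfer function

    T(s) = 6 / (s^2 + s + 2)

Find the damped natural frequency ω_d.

Comparing s^2 + s + 2 to s^2 + 2ζωₙs + ωₙ²: ωₙ = √2 ≈ 1.414 rad/s and ζ = 1/(2·√2) ≈ 0.3536.
ζωₙ = 1/2 = 0.5, so ω_d = ωₙ√(1−ζ²) = √(ωₙ² − (ζωₙ)²) = √(2 − 0.5²) = √1.75 ≈ 1.323 rad/s.

ω_d ≈ 1.323 rad/s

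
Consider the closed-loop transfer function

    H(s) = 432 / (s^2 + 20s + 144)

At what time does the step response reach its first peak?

t_p ≈ 0.4736 s

Comparing s^2 + 20s + 144 to s^2 + 2ζωₙs + ωₙ²: ωₙ = 12 rad/s and ζ = 20/(2·12) ≈ 0.8333.
ζωₙ = 20/2 = 10, so ω_d = ωₙ√(1−ζ²) = √(ωₙ² − (ζωₙ)²) = √(144 − 10²) = √44 ≈ 6.633 rad/s.
t_p = π/ω_d = π/6.633 ≈ 0.4736 s.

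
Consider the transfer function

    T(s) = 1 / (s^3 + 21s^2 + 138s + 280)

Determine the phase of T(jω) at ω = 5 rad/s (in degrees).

At s = j5: numerator = 1, denominator = -245 + j565.
∠T = ∠num − ∠den = 0° − (113.44°) = -113.4°.

∠T(j5) ≈ -113.4°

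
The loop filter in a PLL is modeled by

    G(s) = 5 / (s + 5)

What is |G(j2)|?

|G(j2)| ≈ 0.9285

Substitute s = j2: numerator = 5, denominator = 5 + j2.
|G(j2)| = |5| / |5 + j2| = 5 / 5.3852 ≈ 0.9285.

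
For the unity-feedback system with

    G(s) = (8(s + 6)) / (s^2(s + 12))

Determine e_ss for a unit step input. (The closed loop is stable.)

G(s) has 2 poles at the origin.
This is a Type 2 system; for a step input the steady-state error is zero.

e_ss = 0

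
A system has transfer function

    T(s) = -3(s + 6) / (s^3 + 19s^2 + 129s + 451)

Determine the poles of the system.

s = -4 + 5j, -4 - 5j, -11

The poles are the roots of the denominator s^3 + 19s^2 + 129s + 451 = 0.
Trying s = -11: the polynomial evaluates to 0, so (s + 11) is a factor.
Dividing out leaves s^2 + 8s + 41 = 0.
The quadratic formula then gives s = -4 ± 5j.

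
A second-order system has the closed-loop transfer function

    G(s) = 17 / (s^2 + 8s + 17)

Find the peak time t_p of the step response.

t_p ≈ 3.142 s

Comparing s^2 + 8s + 17 to s^2 + 2ζωₙs + ωₙ²: ωₙ = √17 ≈ 4.123 rad/s and ζ = 8/(2·√17) ≈ 0.9701.
ζωₙ = 8/2 = 4, so ω_d = ωₙ√(1−ζ²) = √(ωₙ² − (ζωₙ)²) = √(17 − 4²) = √1 = 1 rad/s.
t_p = π/ω_d = π/1 ≈ 3.142 s.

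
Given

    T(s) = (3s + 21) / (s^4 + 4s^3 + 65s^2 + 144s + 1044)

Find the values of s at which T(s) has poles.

s = ±6j, -2 ± 5j

The poles are the roots of the denominator s^4 + 4s^3 + 65s^2 + 144s + 1044 = 0.
No real roots exist; factor into two real quadratics: (s^2 + 36)(s^2 + 4s + 29) = 0.
Each quadratic gives a conjugate pair via the quadratic formula.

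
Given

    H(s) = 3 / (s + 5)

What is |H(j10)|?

|H(j10)| ≈ 0.2683

Substitute s = j10: numerator = 3, denominator = 5 + j10.
|H(j10)| = |3| / |5 + j10| = 3 / 11.180 ≈ 0.2683.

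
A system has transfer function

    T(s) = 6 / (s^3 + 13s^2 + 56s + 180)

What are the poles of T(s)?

s = -2 + 4j, -2 - 4j, -9

The poles are the roots of the denominator s^3 + 13s^2 + 56s + 180 = 0.
Trying s = -9: the polynomial evaluates to 0, so (s + 9) is a factor.
Dividing out leaves s^2 + 4s + 20 = 0.
The quadratic formula then gives s = -2 ± 4j.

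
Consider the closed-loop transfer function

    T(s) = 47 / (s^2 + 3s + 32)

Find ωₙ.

Compare the denominator to the standard form s^2 + 2ζωₙs + ωₙ².
ωₙ² = 32, so ωₙ = √32 ≈ 5.657 rad/s.

ωₙ ≈ 5.657 rad/s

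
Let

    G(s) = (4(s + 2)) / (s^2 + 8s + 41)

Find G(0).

G(0) = 8/41 ≈ 0.1951

At s = 0 each factor (s + a) contributes a and each (s^2 + bs + c) contributes c.
G(0) = 4·(2) / ((41)) = 8/41 = 8/41.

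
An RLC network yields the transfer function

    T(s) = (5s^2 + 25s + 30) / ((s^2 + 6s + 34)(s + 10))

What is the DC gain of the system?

Set s = 0: T(0) = (30) / (340) = 3/34.

T(0) = 3/34 ≈ 0.08824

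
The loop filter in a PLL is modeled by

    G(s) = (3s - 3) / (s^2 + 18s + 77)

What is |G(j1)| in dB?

|G(j1)|_dB ≈ -25.3 dB

Substitute s = j1: numerator = -3 + j3, denominator = 76 + j18.
|G(j1)| = |-3 + j3| / |76 + j18| = 4.2426 / 78.102 ≈ 0.05432.
In decibels: 20·log₁₀(0.05432) ≈ -25.3 dB.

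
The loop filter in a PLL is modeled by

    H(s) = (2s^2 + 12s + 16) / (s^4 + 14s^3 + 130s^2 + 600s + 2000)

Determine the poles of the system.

The poles are the roots of the denominator s^4 + 14s^3 + 130s^2 + 600s + 2000 = 0.
No real roots exist; factor into two real quadratics: (s^2 + 4s + 40)(s^2 + 10s + 50) = 0.
Each quadratic gives a conjugate pair via the quadratic formula.

s = -2 + 6j, -2 - 6j, -5 + 5j, -5 - 5j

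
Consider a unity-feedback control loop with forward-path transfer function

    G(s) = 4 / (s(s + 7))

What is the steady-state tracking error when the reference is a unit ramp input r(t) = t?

G(s) has one pole at the origin.
This is a Type 1 system. Kv = lim_{s→0} s·G(s) = 4/7.
e_ss = 1/Kv = 1/(4/7) = 7/4 ≈ 1.750.

e_ss = 1.750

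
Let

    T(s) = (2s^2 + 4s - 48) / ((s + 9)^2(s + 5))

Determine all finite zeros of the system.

Set the numerator to zero: 2s^2 + 4s - 48 = 0, i.e. 2·(s^2 + 2s - 24) = 0.
Factoring: (s + 6)(s - 4) = 0.

s = -6, 4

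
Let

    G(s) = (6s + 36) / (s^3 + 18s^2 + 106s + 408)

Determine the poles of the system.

s = -3 ± 5j, -12

The poles are the roots of the denominator s^3 + 18s^2 + 106s + 408 = 0.
Trying s = -12: the polynomial evaluates to 0, so (s + 12) is a factor.
Dividing out leaves s^2 + 6s + 34 = 0.
The quadratic formula then gives s = -3 ± 5j.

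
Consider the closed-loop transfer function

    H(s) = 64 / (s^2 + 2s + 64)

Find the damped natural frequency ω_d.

ω_d ≈ 7.937 rad/s

Comparing s^2 + 2s + 64 to s^2 + 2ζωₙs + ωₙ²: ωₙ = 8 rad/s and ζ = 2/(2·8) = 0.125.
ζωₙ = 2/2 = 1, so ω_d = ωₙ√(1−ζ²) = √(ωₙ² − (ζωₙ)²) = √(64 − 1²) = √63 ≈ 7.937 rad/s.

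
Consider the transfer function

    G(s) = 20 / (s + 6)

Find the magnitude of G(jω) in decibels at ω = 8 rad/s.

Substitute s = j8: numerator = 20, denominator = 6 + j8.
|G(j8)| = |20| / |6 + j8| = 20 / 10 = 2.
In decibels: 20·log₁₀(2) ≈ 6.02 dB.

|G(j8)|_dB ≈ 6.02 dB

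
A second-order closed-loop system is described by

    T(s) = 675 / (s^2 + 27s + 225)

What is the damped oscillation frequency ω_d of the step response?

Comparing s^2 + 27s + 225 to s^2 + 2ζωₙs + ωₙ²: ωₙ = 15 rad/s and ζ = 27/(2·15) = 0.9.
ζωₙ = 27/2 = 13.5, so ω_d = ωₙ√(1−ζ²) = √(ωₙ² − (ζωₙ)²) = √(225 − 13.5²) = √42.75 ≈ 6.538 rad/s.

ω_d ≈ 6.538 rad/s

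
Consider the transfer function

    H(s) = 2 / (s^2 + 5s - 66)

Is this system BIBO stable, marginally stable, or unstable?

unstable

The denominator s^2 + 5s - 66 factors as (s + 11)(s - 6), giving poles at s = -11, 6.
Since the pole(s) at s = 6 lie in the right half-plane, the system is unstable.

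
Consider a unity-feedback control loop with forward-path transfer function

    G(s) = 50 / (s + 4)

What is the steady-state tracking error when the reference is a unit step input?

G(s) has no poles at the origin.
This is a Type 0 system. Kp = lim_{s→0} G(s) = 50/4 = 25/2.
e_ss = 1/(1 + Kp) = 1/(1 + 25/2) = 2/27 ≈ 0.07407.

e_ss = 0.07407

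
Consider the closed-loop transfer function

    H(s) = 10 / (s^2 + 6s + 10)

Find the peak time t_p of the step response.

Comparing s^2 + 6s + 10 to s^2 + 2ζωₙs + ωₙ²: ωₙ = √10 ≈ 3.162 rad/s and ζ = 6/(2·√10) ≈ 0.9487.
ζωₙ = 6/2 = 3, so ω_d = ωₙ√(1−ζ²) = √(ωₙ² − (ζωₙ)²) = √(10 − 3²) = √1 = 1 rad/s.
t_p = π/ω_d = π/1 ≈ 3.142 s.

t_p ≈ 3.142 s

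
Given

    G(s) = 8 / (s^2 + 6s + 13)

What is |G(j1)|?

|G(j1)| ≈ 0.5963

Substitute s = j1: numerator = 8, denominator = 12 + j6.
|G(j1)| = |8| / |12 + j6| = 8 / 13.416 ≈ 0.5963.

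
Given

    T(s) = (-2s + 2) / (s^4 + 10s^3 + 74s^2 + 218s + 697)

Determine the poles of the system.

s = -1 ± 4j, -4 ± 5j

The poles are the roots of the denominator s^4 + 10s^3 + 74s^2 + 218s + 697 = 0.
No real roots exist; factor into two real quadratics: (s^2 + 2s + 17)(s^2 + 8s + 41) = 0.
Each quadratic gives a conjugate pair via the quadratic formula.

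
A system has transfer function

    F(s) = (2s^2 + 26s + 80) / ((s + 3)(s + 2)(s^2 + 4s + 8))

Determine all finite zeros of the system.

Set the numerator to zero: 2s^2 + 26s + 80 = 0, i.e. 2·(s^2 + 13s + 40) = 0.
Factoring: (s + 5)(s + 8) = 0.

s = -5, -8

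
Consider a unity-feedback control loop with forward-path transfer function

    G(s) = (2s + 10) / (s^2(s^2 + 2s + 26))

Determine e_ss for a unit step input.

e_ss = 0

G(s) has 2 poles at the origin.
This is a Type 2 system; for a step input the steady-state error is zero.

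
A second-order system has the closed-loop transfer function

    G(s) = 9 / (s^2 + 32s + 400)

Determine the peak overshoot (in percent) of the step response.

%OS ≈ 1.52%

Comparing s^2 + 32s + 400 to s^2 + 2ζωₙs + ωₙ²: ωₙ = 20 rad/s and ζ = 32/(2·20) = 0.8.
%OS = 100·exp(−πζ/√(1−ζ²)) = 100·exp(−π·0.8/√(1−0.8²)) ≈ 1.52%.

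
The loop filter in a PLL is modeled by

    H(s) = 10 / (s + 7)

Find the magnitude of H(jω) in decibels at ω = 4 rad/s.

|H(j4)|_dB ≈ 1.87 dB

Substitute s = j4: numerator = 10, denominator = 7 + j4.
|H(j4)| = |10| / |7 + j4| = 10 / 8.0623 ≈ 1.240.
In decibels: 20·log₁₀(1.240) ≈ 1.87 dB.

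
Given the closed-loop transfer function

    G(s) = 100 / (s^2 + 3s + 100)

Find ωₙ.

Compare the denominator to the standard form s^2 + 2ζωₙs + ωₙ².
ωₙ² = 100, so ωₙ = 10 rad/s.

ωₙ = 10 rad/s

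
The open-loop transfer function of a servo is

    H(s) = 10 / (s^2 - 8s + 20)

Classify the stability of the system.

The poles can be read from the denominator factors: s = 4 + 2j, 4 - 2j.
Since the pole(s) at s = 4 ± 2j lie in the right half-plane, the system is unstable.

unstable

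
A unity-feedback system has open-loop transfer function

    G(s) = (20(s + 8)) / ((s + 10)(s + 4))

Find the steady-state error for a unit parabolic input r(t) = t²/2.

e_ss = ∞

G(s) has no poles at the origin.
This is a Type 0 system; Ka = lim_{s→0} s^2·G(s) = 0, so the steady-state error for a parabola input is infinite.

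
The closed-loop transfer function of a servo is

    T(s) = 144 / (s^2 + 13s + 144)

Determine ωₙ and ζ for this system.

Compare the denominator to the standard form s^2 + 2ζωₙs + ωₙ².
ωₙ² = 144, so ωₙ = 12 rad/s.
2ζωₙ = 13, so ζ = 13/(2·12) ≈ 0.5417.

ωₙ = 12 rad/s, ζ ≈ 0.5417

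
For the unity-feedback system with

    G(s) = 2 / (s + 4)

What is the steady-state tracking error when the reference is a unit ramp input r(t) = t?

e_ss = ∞

G(s) has no poles at the origin.
This is a Type 0 system; Kv = lim_{s→0} s·G(s) = 0, so the steady-state error for a ramp input is infinite.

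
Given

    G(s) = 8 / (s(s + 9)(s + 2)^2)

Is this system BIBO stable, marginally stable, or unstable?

marginally stable

The poles can be read from the denominator factors: s = 0, -9, -2, -2.
Since the simple pole(s) at s = 0 lie on the jω-axis with none in the right half-plane, the system is marginally stable.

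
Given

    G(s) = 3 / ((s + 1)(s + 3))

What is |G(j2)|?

|G(j2)| ≈ 0.3721

Substitute s = j2: numerator = 3, denominator = -1 + j8.
|G(j2)| = |3| / |-1 + j8| = 3 / 8.0623 ≈ 0.3721.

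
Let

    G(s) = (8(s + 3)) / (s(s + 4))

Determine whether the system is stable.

marginally stable

The poles can be read from the denominator factors: s = 0, -4.
Since the simple pole(s) at s = 0 lie on the jω-axis with none in the right half-plane, the system is marginally stable.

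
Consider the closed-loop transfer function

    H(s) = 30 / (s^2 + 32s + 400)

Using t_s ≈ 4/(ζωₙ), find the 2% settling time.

Comparing s^2 + 32s + 400 to s^2 + 2ζωₙs + ωₙ²: ωₙ = 20 rad/s and ζ = 32/(2·20) = 0.8.
ζωₙ = 32/2 = 16, so t_s ≈ 4/(ζωₙ) = 4/16 = 0.2500 s.

t_s ≈ 0.2500 s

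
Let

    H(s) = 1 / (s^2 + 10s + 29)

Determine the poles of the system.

s = -5 ± 2j

The poles are the roots of the denominator s^2 + 10s + 29 = 0.
Using the quadratic formula: s = (-10 ± √(-16))/2 = -5 ± 2j.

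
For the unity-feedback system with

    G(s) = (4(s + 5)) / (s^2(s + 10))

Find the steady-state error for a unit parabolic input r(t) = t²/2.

e_ss = 0.5000

G(s) has 2 poles at the origin.
This is a Type 2 system. Ka = lim_{s→0} s^2·G(s) = 20/10 = 2.
e_ss = 1/Ka = 1/(2) = 1/2 ≈ 0.5000.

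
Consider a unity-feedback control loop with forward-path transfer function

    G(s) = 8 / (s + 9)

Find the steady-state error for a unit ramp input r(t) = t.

e_ss = ∞

G(s) has no poles at the origin.
This is a Type 0 system; Kv = lim_{s→0} s·G(s) = 0, so the steady-state error for a ramp input is infinite.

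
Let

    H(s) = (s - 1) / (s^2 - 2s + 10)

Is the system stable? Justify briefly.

The denominator s^2 - 2s + 10 factors as (s^2 - 2s + 10), giving poles at s = 1 ± 3j.
Since the pole(s) at s = 1 ± 3j lie in the right half-plane, the system is unstable.

unstable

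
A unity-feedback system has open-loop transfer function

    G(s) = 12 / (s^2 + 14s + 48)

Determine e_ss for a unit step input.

e_ss = 0.8000

G(s) has no poles at the origin.
This is a Type 0 system. Kp = lim_{s→0} G(s) = 12/48 = 1/4.
e_ss = 1/(1 + Kp) = 1/(1 + 1/4) = 4/5 ≈ 0.8000.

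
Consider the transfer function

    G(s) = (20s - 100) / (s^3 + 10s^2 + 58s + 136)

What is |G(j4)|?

|G(j4)| ≈ 0.7546

Substitute s = j4: numerator = -100 + j80, denominator = -24 + j168.
|G(j4)| = |-100 + j80| / |-24 + j168| = 128.06 / 169.71 ≈ 0.7546.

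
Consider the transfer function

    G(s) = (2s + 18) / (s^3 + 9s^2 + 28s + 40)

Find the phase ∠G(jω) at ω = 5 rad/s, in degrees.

At s = j5: numerator = 18 + j10, denominator = -185 + j15.
∠G = ∠num − ∠den = 29.055° − (175.36°) = -146.3°.

∠G(j5) ≈ -146.3°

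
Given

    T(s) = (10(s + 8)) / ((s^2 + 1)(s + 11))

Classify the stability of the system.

marginally stable

The poles can be read from the denominator factors: s = ±j, -11.
Since the simple pole(s) at s = ±j lie on the jω-axis with none in the right half-plane, the system is marginally stable.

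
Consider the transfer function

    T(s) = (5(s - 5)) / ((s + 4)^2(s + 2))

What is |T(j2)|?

|T(j2)| ≈ 0.4760

Substitute s = j2: numerator = -25 + j10, denominator = -8 + j56.
|T(j2)| = |-25 + j10| / |-8 + j56| = 26.926 / 56.569 ≈ 0.4760.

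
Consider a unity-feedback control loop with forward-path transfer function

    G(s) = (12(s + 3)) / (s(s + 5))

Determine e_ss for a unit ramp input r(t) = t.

G(s) has one pole at the origin.
This is a Type 1 system. Kv = lim_{s→0} s·G(s) = 36/5.
e_ss = 1/Kv = 1/(36/5) = 5/36 ≈ 0.1389.

e_ss = 0.1389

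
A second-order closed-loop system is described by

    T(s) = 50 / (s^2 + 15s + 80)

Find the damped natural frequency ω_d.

Comparing s^2 + 15s + 80 to s^2 + 2ζωₙs + ωₙ²: ωₙ = √80 ≈ 8.944 rad/s and ζ = 15/(2·√80) ≈ 0.8385.
ζωₙ = 15/2 = 7.5, so ω_d = ωₙ√(1−ζ²) = √(ωₙ² − (ζωₙ)²) = √(80 − 7.5²) = √23.75 ≈ 4.873 rad/s.

ω_d ≈ 4.873 rad/s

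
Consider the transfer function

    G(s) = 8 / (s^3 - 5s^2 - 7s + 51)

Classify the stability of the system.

The denominator s^3 - 5s^2 - 7s + 51 factors as (s + 3)(s^2 - 8s + 17), giving poles at s = -3, 4 + j, 4 - j.
Since the pole(s) at s = 4 + j, 4 - j lie in the right half-plane, the system is unstable.

unstable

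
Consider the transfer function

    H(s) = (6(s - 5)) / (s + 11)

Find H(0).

H(0) = -30/11 ≈ -2.727

At s = 0 each factor (s + a) contributes a and each (s^2 + bs + c) contributes c.
H(0) = 6·(-5) / ((11)) = -30/11 = -30/11.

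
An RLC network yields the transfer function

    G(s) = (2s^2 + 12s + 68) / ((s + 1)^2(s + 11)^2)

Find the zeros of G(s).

Set the numerator to zero: 2s^2 + 12s + 68 = 0, i.e. 2·(s^2 + 6s + 34) = 0.
Factoring: (s^2 + 6s + 34) = 0.

s = -3 + 5j, -3 - 5j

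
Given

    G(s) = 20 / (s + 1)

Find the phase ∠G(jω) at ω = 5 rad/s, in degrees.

∠G(j5) ≈ -78.69°

At s = j5: numerator = 20, denominator = 1 + j5.
∠G = ∠num − ∠den = 0° − (78.690°) = -78.69°.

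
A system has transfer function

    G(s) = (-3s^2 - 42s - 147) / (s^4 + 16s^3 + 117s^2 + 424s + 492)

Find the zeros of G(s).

Set the numerator to zero: -3s^2 - 42s - 147 = 0, i.e. -3·(s^2 + 14s + 49) = 0.
Factoring: (s + 7)^2 = 0.

s = -7, -7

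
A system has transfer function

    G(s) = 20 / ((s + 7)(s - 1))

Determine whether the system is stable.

The poles can be read from the denominator factors: s = -7, 1.
Since the pole(s) at s = 1 lie in the right half-plane, the system is unstable.

unstable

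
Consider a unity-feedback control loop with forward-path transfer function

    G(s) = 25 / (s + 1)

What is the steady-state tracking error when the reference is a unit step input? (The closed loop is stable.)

G(s) has no poles at the origin.
This is a Type 0 system. Kp = lim_{s→0} G(s) = 25/1.
e_ss = 1/(1 + Kp) = 1/(1 + 25) = 1/26 ≈ 0.03846.

e_ss = 0.03846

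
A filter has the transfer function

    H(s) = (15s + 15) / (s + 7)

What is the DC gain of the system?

Set s = 0: H(0) = (15) / (7) = 15/7.

H(0) = 15/7 ≈ 2.143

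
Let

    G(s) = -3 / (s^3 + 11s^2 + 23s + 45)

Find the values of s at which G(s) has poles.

s = -1 ± 2j, -9

The poles are the roots of the denominator s^3 + 11s^2 + 23s + 45 = 0.
Trying s = -9: the polynomial evaluates to 0, so (s + 9) is a factor.
Dividing out leaves s^2 + 2s + 5 = 0.
The quadratic formula then gives s = -1 ± 2j.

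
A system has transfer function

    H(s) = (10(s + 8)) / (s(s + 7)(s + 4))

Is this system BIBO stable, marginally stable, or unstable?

marginally stable

The poles can be read from the denominator factors: s = 0, -7, -4.
Since the simple pole(s) at s = 0 lie on the jω-axis with none in the right half-plane, the system is marginally stable.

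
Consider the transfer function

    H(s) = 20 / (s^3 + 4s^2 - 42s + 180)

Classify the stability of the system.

unstable

The denominator s^3 + 4s^2 - 42s + 180 factors as (s + 10)(s^2 - 6s + 18), giving poles at s = -10, 3 + 3j, 3 - 3j.
Since the pole(s) at s = 3 ± 3j lie in the right half-plane, the system is unstable.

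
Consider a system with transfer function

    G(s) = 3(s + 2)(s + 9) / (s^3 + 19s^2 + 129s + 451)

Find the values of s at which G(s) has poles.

The poles are the roots of the denominator s^3 + 19s^2 + 129s + 451 = 0.
Trying s = -11: the polynomial evaluates to 0, so (s + 11) is a factor.
Dividing out leaves s^2 + 8s + 41 = 0.
The quadratic formula then gives s = -4 ± 5j.

s = -4 + 5j, -4 - 5j, -11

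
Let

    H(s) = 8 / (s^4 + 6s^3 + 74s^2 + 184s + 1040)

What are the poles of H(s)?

The poles are the roots of the denominator s^4 + 6s^3 + 74s^2 + 184s + 1040 = 0.
No real roots exist; factor into two real quadratics: (s^2 + 4s + 40)(s^2 + 2s + 26) = 0.
Each quadratic gives a conjugate pair via the quadratic formula.

s = -2 + 6j, -2 - 6j, -1 + 5j, -1 - 5j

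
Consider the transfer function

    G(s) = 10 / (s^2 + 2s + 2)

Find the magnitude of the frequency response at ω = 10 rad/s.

|G(j10)| ≈ 0.09998

Substitute s = j10: numerator = 10, denominator = -98 + j20.
|G(j10)| = |10| / |-98 + j20| = 10 / 100.02 ≈ 0.09998.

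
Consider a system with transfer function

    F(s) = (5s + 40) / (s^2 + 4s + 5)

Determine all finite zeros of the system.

Set the numerator to zero: 5s + 40 = 0, i.e. 5·(s + 8) = 0.
So s = -8.

s = -8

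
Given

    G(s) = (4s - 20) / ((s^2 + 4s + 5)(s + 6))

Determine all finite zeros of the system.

s = 5

Set the numerator to zero: 4s - 20 = 0, i.e. 4·(s - 5) = 0.
So s = 5.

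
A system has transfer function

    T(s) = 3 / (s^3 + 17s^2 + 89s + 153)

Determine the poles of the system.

The poles are the roots of the denominator s^3 + 17s^2 + 89s + 153 = 0.
Trying s = -9: the polynomial evaluates to 0, so (s + 9) is a factor.
Dividing out leaves s^2 + 8s + 17 = 0.
The quadratic formula then gives s = -4 ± 1j.

s = -4 + j, -4 - j, -9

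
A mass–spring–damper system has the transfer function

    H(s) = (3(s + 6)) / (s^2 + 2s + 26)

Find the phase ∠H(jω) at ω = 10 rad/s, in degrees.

∠H(j10) ≈ -105.8°

At s = j10: numerator = 18 + j30, denominator = -74 + j20.
∠H = ∠num − ∠den = 59.036° − (164.88°) = -105.8°.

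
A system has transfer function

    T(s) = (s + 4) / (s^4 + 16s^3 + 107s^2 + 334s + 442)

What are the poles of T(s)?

The poles are the roots of the denominator s^4 + 16s^3 + 107s^2 + 334s + 442 = 0.
No real roots exist; factor into two real quadratics: (s^2 + 10s + 34)(s^2 + 6s + 13) = 0.
Each quadratic gives a conjugate pair via the quadratic formula.

s = -5 + 3j, -5 - 3j, -3 + 2j, -3 - 2j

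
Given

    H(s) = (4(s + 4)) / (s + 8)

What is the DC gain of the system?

H(0) = 2

At s = 0 each factor (s + a) contributes a and each (s^2 + bs + c) contributes c.
H(0) = 4·(4) / ((8)) = 16/8 = 2.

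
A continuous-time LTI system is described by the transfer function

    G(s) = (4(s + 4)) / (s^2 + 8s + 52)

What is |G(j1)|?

Substitute s = j1: numerator = 16 + j4, denominator = 51 + j8.
|G(j1)| = |16 + j4| / |51 + j8| = 16.492 / 51.624 ≈ 0.3195.

|G(j1)| ≈ 0.3195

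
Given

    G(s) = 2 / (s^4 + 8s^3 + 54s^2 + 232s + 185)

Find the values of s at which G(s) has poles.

The poles are the roots of the denominator s^4 + 8s^3 + 54s^2 + 232s + 185 = 0.
Trying s = -5: the polynomial evaluates to 0, so (s + 5) is a factor.
Dividing out leaves s^3 + 3s^2 + 39s + 37 = 0.
This factors further as (s^2 + 2s + 37)(s + 1) = 0.

s = -5, -1 ± 6j, -1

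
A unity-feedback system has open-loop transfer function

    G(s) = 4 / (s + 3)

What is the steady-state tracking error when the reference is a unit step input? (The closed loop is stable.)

G(s) has no poles at the origin.
This is a Type 0 system. Kp = lim_{s→0} G(s) = 4/3.
e_ss = 1/(1 + Kp) = 1/(1 + 4/3) = 3/7 ≈ 0.4286.

e_ss = 0.4286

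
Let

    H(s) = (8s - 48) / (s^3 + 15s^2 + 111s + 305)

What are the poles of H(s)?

The poles are the roots of the denominator s^3 + 15s^2 + 111s + 305 = 0.
Trying s = -5: the polynomial evaluates to 0, so (s + 5) is a factor.
Dividing out leaves s^2 + 10s + 61 = 0.
The quadratic formula then gives s = -5 ± 6j.

s = -5 ± 6j, -5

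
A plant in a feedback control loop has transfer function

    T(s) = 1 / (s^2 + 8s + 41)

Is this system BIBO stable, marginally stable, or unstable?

stable

The denominator s^2 + 8s + 41 factors as (s^2 + 8s + 41), giving poles at s = -4 + 5j, -4 - 5j.
Since all poles lie strictly in the left half-plane, the system is stable.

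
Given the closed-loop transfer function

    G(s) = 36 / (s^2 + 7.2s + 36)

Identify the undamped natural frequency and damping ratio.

ωₙ = 6 rad/s, ζ = 0.6

Compare the denominator to the standard form s^2 + 2ζωₙs + ωₙ².
ωₙ² = 36, so ωₙ = 6 rad/s.
2ζωₙ = 7.2, so ζ = 7.2/(2·6) = 0.6.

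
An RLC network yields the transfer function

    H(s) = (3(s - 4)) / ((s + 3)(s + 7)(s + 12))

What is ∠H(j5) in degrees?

At s = j5: numerator = -12 + j15, denominator = -298 + j580.
∠H = ∠num − ∠den = 128.66° − (117.19°) = 11.47°.

∠H(j5) ≈ 11.47°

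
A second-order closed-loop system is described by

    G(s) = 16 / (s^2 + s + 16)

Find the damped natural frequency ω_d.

Comparing s^2 + s + 16 to s^2 + 2ζωₙs + ωₙ²: ωₙ = 4 rad/s and ζ = 1/(2·4) = 0.125.
ζωₙ = 1/2 = 0.5, so ω_d = ωₙ√(1−ζ²) = √(ωₙ² − (ζωₙ)²) = √(16 − 0.5²) = √15.75 ≈ 3.969 rad/s.

ω_d ≈ 3.969 rad/s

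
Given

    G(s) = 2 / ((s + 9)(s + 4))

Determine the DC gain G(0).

G(0) = 1/18 ≈ 0.05556

Set s = 0: G(0) = (2) / (36) = 1/18.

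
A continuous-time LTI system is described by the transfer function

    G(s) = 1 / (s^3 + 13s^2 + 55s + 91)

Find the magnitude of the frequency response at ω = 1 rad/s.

|G(j1)| ≈ 0.01054

Substitute s = j1: numerator = 1, denominator = 78 + j54.
|G(j1)| = |1| / |78 + j54| = 1 / 94.868 ≈ 0.01054.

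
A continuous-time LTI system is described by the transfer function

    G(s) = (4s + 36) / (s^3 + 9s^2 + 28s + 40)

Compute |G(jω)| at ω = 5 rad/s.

|G(j5)| ≈ 0.2219

Substitute s = j5: numerator = 36 + j20, denominator = -185 + j15.
|G(j5)| = |36 + j20| / |-185 + j15| = 41.183 / 185.61 ≈ 0.2219.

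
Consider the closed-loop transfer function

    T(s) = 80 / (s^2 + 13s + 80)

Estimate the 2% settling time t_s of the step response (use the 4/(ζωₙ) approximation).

t_s ≈ 0.6154 s

Comparing s^2 + 13s + 80 to s^2 + 2ζωₙs + ωₙ²: ωₙ = √80 ≈ 8.944 rad/s and ζ = 13/(2·√80) ≈ 0.7267.
ζωₙ = 13/2 = 6.5, so t_s ≈ 4/(ζωₙ) = 4/6.5 ≈ 0.6154 s.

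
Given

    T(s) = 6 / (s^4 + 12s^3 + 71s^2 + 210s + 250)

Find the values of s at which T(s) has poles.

s = -3 + j, -3 - j, -3 + 4j, -3 - 4j

The poles are the roots of the denominator s^4 + 12s^3 + 71s^2 + 210s + 250 = 0.
No real roots exist; factor into two real quadratics: (s^2 + 6s + 10)(s^2 + 6s + 25) = 0.
Each quadratic gives a conjugate pair via the quadratic formula.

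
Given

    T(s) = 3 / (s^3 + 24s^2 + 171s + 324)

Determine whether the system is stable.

The denominator s^3 + 24s^2 + 171s + 324 factors as (s + 3)(s + 12)(s + 9), giving poles at s = -3, -12, -9.
Since all poles lie strictly in the left half-plane, the system is stable.

stable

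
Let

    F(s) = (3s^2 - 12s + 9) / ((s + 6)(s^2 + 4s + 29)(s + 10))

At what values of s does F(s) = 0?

Set the numerator to zero: 3s^2 - 12s + 9 = 0, i.e. 3·(s^2 - 4s + 3) = 0.
Factoring: (s - 3)(s - 1) = 0.

s = 3, 1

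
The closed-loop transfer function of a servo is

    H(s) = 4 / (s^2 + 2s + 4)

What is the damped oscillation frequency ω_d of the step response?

Comparing s^2 + 2s + 4 to s^2 + 2ζωₙs + ωₙ²: ωₙ = 2 rad/s and ζ = 2/(2·2) = 0.5.
ζωₙ = 2/2 = 1, so ω_d = ωₙ√(1−ζ²) = √(ωₙ² − (ζωₙ)²) = √(4 − 1²) = √3 ≈ 1.732 rad/s.

ω_d ≈ 1.732 rad/s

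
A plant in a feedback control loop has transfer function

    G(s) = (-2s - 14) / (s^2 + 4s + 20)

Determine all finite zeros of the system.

s = -7

Set the numerator to zero: -2s - 14 = 0, i.e. -2·(s + 7) = 0.
So s = -7.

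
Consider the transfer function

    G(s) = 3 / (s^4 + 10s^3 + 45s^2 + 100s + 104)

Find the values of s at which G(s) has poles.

s = -2 ± 2j, -3 ± 2j

The poles are the roots of the denominator s^4 + 10s^3 + 45s^2 + 100s + 104 = 0.
No real roots exist; factor into two real quadratics: (s^2 + 4s + 8)(s^2 + 6s + 13) = 0.
Each quadratic gives a conjugate pair via the quadratic formula.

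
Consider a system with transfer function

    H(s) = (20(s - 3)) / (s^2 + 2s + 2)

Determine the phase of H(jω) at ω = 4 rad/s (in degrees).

∠H(j4) ≈ -23.39°

At s = j4: numerator = -60 + j80, denominator = -14 + j8.
∠H = ∠num − ∠den = 126.87° − (150.26°) = -23.39°.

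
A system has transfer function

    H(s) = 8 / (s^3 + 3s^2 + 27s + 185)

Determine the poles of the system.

s = 1 + 6j, 1 - 6j, -5

The poles are the roots of the denominator s^3 + 3s^2 + 27s + 185 = 0.
Trying s = -5: the polynomial evaluates to 0, so (s + 5) is a factor.
Dividing out leaves s^2 - 2s + 37 = 0.
The quadratic formula then gives s = 1 ± 6j.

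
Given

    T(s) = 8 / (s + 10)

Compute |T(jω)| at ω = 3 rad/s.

|T(j3)| ≈ 0.7663

Substitute s = j3: numerator = 8, denominator = 10 + j3.
|T(j3)| = |8| / |10 + j3| = 8 / 10.440 ≈ 0.7663.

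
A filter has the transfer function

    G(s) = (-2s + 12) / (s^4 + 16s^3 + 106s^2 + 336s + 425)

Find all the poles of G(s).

s = -4 + j, -4 - j, -4 + 3j, -4 - 3j

The poles are the roots of the denominator s^4 + 16s^3 + 106s^2 + 336s + 425 = 0.
No real roots exist; factor into two real quadratics: (s^2 + 8s + 17)(s^2 + 8s + 25) = 0.
Each quadratic gives a conjugate pair via the quadratic formula.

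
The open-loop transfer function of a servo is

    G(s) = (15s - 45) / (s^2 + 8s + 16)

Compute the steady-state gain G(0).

G(0) = -45/16 ≈ -2.812

Set s = 0: G(0) = (-45) / (16) = -45/16.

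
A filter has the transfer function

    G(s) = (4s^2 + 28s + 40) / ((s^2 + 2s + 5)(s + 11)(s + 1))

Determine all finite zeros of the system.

Set the numerator to zero: 4s^2 + 28s + 40 = 0, i.e. 4·(s^2 + 7s + 10) = 0.
Factoring: (s + 5)(s + 2) = 0.

s = -5, -2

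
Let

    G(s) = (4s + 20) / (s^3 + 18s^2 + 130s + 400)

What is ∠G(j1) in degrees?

At s = j1: numerator = 20 + j4, denominator = 382 + j129.
∠G = ∠num − ∠den = 11.310° − (18.660°) = -7.350°.

∠G(j1) ≈ -7.350°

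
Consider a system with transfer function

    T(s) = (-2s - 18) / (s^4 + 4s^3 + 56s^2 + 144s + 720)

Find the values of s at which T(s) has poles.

s = 6j, -6j, -2 + 4j, -2 - 4j

The poles are the roots of the denominator s^4 + 4s^3 + 56s^2 + 144s + 720 = 0.
No real roots exist; factor into two real quadratics: (s^2 + 36)(s^2 + 4s + 20) = 0.
Each quadratic gives a conjugate pair via the quadratic formula.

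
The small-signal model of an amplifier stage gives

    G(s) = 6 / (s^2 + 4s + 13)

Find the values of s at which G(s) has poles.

The poles are the roots of the denominator s^2 + 4s + 13 = 0.
Using the quadratic formula: s = (-4 ± √(-36))/2 = -2 ± 3j.

s = -2 + 3j, -2 - 3j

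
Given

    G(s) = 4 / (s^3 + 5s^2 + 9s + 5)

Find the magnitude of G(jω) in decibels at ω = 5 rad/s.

|G(j5)|_dB ≈ -31.1 dB

Substitute s = j5: numerator = 4, denominator = -120 - j80.
|G(j5)| = |4| / |-120 - j80| = 4 / 144.22 ≈ 0.02774.
In decibels: 20·log₁₀(0.02774) ≈ -31.1 dB.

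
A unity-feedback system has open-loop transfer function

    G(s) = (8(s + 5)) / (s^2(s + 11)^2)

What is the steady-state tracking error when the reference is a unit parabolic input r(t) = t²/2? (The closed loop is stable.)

e_ss = 3.025

G(s) has 2 poles at the origin.
This is a Type 2 system. Ka = lim_{s→0} s^2·G(s) = 40/121.
e_ss = 1/Ka = 1/(40/121) = 121/40 ≈ 3.025.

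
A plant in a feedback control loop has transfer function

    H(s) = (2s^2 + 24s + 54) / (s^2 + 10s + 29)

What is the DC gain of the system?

Set s = 0: H(0) = (54) / (29) = 54/29.

H(0) = 54/29 ≈ 1.862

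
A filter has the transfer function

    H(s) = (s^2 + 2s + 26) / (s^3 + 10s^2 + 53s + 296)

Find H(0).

H(0) = 13/148 ≈ 0.08784

Set s = 0: H(0) = (26) / (296) = 13/148.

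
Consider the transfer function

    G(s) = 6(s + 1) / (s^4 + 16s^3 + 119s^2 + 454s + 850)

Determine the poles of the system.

The poles are the roots of the denominator s^4 + 16s^3 + 119s^2 + 454s + 850 = 0.
No real roots exist; factor into two real quadratics: (s^2 + 6s + 25)(s^2 + 10s + 34) = 0.
Each quadratic gives a conjugate pair via the quadratic formula.

s = -3 ± 4j, -5 ± 3j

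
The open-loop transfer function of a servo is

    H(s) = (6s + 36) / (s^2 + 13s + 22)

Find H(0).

Set s = 0: H(0) = (36) / (22) = 18/11.

H(0) = 18/11 ≈ 1.636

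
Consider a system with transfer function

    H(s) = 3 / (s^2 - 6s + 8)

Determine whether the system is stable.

unstable

The denominator s^2 - 6s + 8 factors as (s - 2)(s - 4), giving poles at s = 2, 4.
Since the pole(s) at s = 2, 4 lie in the right half-plane, the system is unstable.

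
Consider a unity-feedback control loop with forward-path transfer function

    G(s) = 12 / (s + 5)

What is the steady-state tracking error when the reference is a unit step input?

G(s) has no poles at the origin.
This is a Type 0 system. Kp = lim_{s→0} G(s) = 12/5.
e_ss = 1/(1 + Kp) = 1/(1 + 12/5) = 5/17 ≈ 0.2941.

e_ss = 0.2941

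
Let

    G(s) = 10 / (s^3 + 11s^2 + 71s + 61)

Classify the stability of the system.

The denominator s^3 + 11s^2 + 71s + 61 factors as (s^2 + 10s + 61)(s + 1), giving poles at s = -5 + 6j, -5 - 6j, -1.
Since all poles lie strictly in the left half-plane, the system is stable.

stable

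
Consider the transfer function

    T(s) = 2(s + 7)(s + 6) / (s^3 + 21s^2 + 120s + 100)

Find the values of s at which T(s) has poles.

The poles are the roots of the denominator s^3 + 21s^2 + 120s + 100 = 0.
Trying s = -1: the polynomial evaluates to 0, so (s + 1) is a factor.
Dividing out leaves s^2 + 20s + 100 = 0.
Factoring the quadratic: (s + 10)^2 = 0.

s = -1, -10, -10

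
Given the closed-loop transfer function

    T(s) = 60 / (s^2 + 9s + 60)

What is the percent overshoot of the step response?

%OS ≈ 10.6%

Comparing s^2 + 9s + 60 to s^2 + 2ζωₙs + ωₙ²: ωₙ = √60 ≈ 7.746 rad/s and ζ = 9/(2·√60) ≈ 0.5809.
%OS = 100·exp(−πζ/√(1−ζ²)) = 100·exp(−π·0.5809/√(1−0.5809²)) ≈ 10.6%.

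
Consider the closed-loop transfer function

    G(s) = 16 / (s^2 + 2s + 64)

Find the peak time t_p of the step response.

Comparing s^2 + 2s + 64 to s^2 + 2ζωₙs + ωₙ²: ωₙ = 8 rad/s and ζ = 2/(2·8) = 0.125.
ζωₙ = 2/2 = 1, so ω_d = ωₙ√(1−ζ²) = √(ωₙ² − (ζωₙ)²) = √(64 − 1²) = √63 ≈ 7.937 rad/s.
t_p = π/ω_d = π/7.937 ≈ 0.3958 s.

t_p ≈ 0.3958 s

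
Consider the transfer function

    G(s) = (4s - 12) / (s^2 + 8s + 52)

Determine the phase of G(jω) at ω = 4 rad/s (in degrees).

∠G(j4) ≈ 85.24°

At s = j4: numerator = -12 + j16, denominator = 36 + j32.
∠G = ∠num − ∠den = 126.87° − (41.634°) = 85.24°.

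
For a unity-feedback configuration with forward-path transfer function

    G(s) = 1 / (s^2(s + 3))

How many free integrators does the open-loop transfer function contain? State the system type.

The denominator has 2 factors of s at the origin (free integrators), so this is a Type 2 system.

Type 2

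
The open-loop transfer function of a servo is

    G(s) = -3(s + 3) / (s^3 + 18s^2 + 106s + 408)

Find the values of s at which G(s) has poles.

s = -3 ± 5j, -12

The poles are the roots of the denominator s^3 + 18s^2 + 106s + 408 = 0.
Trying s = -12: the polynomial evaluates to 0, so (s + 12) is a factor.
Dividing out leaves s^2 + 6s + 34 = 0.
The quadratic formula then gives s = -3 ± 5j.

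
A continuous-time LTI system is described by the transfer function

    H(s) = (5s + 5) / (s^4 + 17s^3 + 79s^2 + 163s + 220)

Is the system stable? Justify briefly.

The denominator s^4 + 17s^3 + 79s^2 + 163s + 220 factors as (s^2 + 2s + 5)(s + 11)(s + 4), giving poles at s = -1 ± 2j, -11, -4.
Since all poles lie strictly in the left half-plane, the system is stable.

stable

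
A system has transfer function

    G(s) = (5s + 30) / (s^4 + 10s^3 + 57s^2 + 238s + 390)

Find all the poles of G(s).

The poles are the roots of the denominator s^4 + 10s^3 + 57s^2 + 238s + 390 = 0.
Trying s = -3: the polynomial evaluates to 0, so (s + 3) is a factor.
Dividing out leaves s^3 + 7s^2 + 36s + 130 = 0.
This factors further as (s^2 + 2s + 26)(s + 5) = 0.

s = -3, -1 ± 5j, -5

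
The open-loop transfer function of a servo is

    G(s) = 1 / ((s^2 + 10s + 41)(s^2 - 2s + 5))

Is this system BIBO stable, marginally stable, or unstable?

The poles can be read from the denominator factors: s = -5 ± 4j, 1 ± 2j.
Since the pole(s) at s = 1 ± 2j lie in the right half-plane, the system is unstable.

unstable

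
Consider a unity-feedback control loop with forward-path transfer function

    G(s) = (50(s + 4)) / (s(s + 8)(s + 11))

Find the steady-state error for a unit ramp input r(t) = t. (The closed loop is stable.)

e_ss = 0.4400

G(s) has one pole at the origin.
This is a Type 1 system. Kv = lim_{s→0} s·G(s) = 200/88 = 25/11.
e_ss = 1/Kv = 1/(25/11) = 11/25 ≈ 0.4400.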